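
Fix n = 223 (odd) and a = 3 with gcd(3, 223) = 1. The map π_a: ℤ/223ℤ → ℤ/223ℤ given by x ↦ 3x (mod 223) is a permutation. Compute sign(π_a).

-1

Orbit of 82 under x↦3x: [82, 23, 69, 207, 175, 79, 14]… (length divides ord_223(3)).
π_3 has 2 disjoint cycles with lengths [222, 1] on {0,…,222}.
With 2 cycles on 223 points, sign = (−1)^{223−2} = -1.
The Jacobi symbol (3|223) = -1 (Zolotarev) agrees.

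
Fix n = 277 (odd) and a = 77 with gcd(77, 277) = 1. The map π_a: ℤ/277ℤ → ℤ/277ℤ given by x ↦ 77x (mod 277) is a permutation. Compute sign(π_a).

-1

Start at x=197: 197 → 211 → 181 → 87 → 51 → 49 → 172 → … (one orbit).
π_77 has 2 disjoint cycles with lengths [276, 1] on {0,…,276}.
277 − 2 = 275 transpositions; sign(π) = (−1)^275 = -1.
(77|277)_J = -1 (Zolotarev's lemma cross-check).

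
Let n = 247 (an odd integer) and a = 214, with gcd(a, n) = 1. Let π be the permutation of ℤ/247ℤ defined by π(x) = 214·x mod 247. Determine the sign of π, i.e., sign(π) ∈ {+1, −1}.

-1

Trace 17: π^k(17) = [17, 180, 235, 149, 23, 229, 100] for k=0..6.
Decompose π into cycles: lengths [36, 36, 36, 36, 36, 36, 12, 9, 9, 1] (10 cycles, including the fixed point 0).
n − c = 247 − 10 = 237; sign = (−1)^237 = -1.
The Jacobi symbol (214|247) = -1 (Zolotarev) agrees.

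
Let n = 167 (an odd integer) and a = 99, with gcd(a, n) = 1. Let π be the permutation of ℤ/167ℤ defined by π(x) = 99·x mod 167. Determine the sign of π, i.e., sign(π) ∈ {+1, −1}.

+1

Trace 162: π^k(162) = [162, 6, 93, 22, 7, 25, 137] for k=0..6.
Cycle type of π: 83×2 + 1; total 3 cycles.
sign(π) = (−1)^{n − #cycles} = (−1)^{167−3} = (−1)^164 = +1.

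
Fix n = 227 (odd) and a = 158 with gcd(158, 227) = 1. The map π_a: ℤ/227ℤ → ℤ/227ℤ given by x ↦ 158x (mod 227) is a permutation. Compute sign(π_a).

Start at x=218: 218 → 167 → 54 → 133 → 130 → 110 → 128 → … (one orbit).
2 cycles of lengths [226, 1].
sign(π) = (−1)^{n − #cycles} = (−1)^{227−2} = (−1)^225 = -1.

-1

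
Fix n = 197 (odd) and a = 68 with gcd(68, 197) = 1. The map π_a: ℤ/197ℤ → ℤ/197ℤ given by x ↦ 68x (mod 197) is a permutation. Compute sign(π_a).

-1

Orbit of 20 under x↦68x: [20, 178, 87, 6, 14, 164, 120]… (length divides ord_197(68)).
Cycle type of π: 28×7 + 1; total 8 cycles.
8 cycles on 197: each ℓ→(−1)^(ℓ−1), product (−1)^189 = -1.
Zolotarev: (68|197) = -1, matching the cycle-count sign.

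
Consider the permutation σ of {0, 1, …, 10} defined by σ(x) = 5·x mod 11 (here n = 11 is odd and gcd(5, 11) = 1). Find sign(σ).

+1

Start at x=1: 1 → 5 → 3 → 4 → 9 → 1 (one orbit).
Decompose π into cycles: lengths [5, 5, 1] (3 cycles, including the fixed point 0).
With 3 cycles on 11 points, sign = (−1)^{11−3} = +1.
The Jacobi symbol (5|11) = +1 (Zolotarev) agrees.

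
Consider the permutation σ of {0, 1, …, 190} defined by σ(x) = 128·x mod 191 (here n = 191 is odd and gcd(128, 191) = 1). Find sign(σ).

+1

Trace 10: π^k(10) = [10, 134, 153, 102, 68, 109, 9] for k=0..6.
The orbit structure of x ↦ 128x mod 191: 3 orbits of sizes [95, 95, 1].
With 3 cycles on 191 points, sign = (−1)^{191−3} = +1.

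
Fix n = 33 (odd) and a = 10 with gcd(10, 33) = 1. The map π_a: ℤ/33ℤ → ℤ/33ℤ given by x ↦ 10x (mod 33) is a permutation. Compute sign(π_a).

-1

Orbit of 10 under x↦10x: [10, 1]… (length divides ord_33(10)).
π_10 has 18 disjoint cycles with lengths [2, 2, 2, 2, 2, 2, 2, 2, 2, 2, 2, 2, 2, 2, 2, 1, 1, 1] on {0,…,32}.
sign(π) = (−1)^{n − #cycles} = (−1)^{33−18} = (−1)^15 = -1.
Via Zolotarev, sign(π_{10}) = (10|33) = -1.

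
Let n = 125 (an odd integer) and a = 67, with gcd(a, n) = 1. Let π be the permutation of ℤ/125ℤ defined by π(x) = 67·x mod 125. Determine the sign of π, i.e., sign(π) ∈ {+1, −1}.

-1

Orbit of 84 under x↦67x: [84, 3, 76, 92, 39, 113, 71]… (length divides ord_125(67)).
Cycle type of π: 100 + 20 + 4 + 1; total 4 cycles.
n − c = 125 − 4 = 121; sign = (−1)^121 = -1.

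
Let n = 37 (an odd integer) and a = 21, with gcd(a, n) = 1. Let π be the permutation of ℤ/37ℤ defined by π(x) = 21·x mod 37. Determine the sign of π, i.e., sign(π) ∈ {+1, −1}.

Orbit of 1 under x↦21x: [1, 21, 34, 11, 9, 4, 10]… (length divides ord_37(21)).
Cycle type of π: 18×2 + 1; total 3 cycles.
Σ(ℓ_i−1) = 37−3 = 34; sign = (−1)^34 = +1.

+1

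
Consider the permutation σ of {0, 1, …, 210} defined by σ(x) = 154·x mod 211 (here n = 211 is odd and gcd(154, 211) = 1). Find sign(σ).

+1

Orbit of 36 under x↦154x: [36, 58, 70, 19, 183, 119, 180]… (length divides ord_211(154)).
Decompose π into cycles: lengths [105, 105, 1] (3 cycles, including the fixed point 0).
3 cycles on 211: each ℓ→(−1)^(ℓ−1), product (−1)^208 = +1.
Check: (154/211) = +1 by Zolotarev.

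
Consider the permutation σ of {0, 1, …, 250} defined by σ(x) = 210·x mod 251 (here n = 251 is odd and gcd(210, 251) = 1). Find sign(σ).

Trace 3: π^k(3) = [3, 128, 23, 61, 9, 133, 69] for k=0..6.
The orbit structure of x ↦ 210x mod 251: 2 orbits of sizes [250, 1].
251 − 2 = 249 transpositions; sign(π) = (−1)^249 = -1.

-1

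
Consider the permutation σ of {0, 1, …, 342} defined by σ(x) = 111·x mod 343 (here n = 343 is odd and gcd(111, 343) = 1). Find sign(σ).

-1

Start at x=218: 218 → 188 → 288 → 69 → 113 → 195 → 36 → … (one orbit).
π_111 has 10 disjoint cycles with lengths [98, 98, 98, 14, 14, 14, 2, 2, 2, 1] on {0,…,342}.
sign(π) = (−1)^{n − #cycles} = (−1)^{343−10} = (−1)^333 = -1.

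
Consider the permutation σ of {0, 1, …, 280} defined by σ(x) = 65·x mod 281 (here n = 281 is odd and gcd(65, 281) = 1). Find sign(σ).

-1

Start at x=275: 275 → 172 → 221 → 34 → 243 → 59 → 182 → … (one orbit).
6 cycles of lengths [56, 56, 56, 56, 56, 1].
With 6 cycles on 281 points, sign = (−1)^{281−6} = -1.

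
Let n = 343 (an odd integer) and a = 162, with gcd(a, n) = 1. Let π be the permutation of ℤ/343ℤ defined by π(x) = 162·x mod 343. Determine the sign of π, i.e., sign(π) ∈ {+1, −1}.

+1

Orbit of 71 under x↦162x: [71, 183, 148, 309, 323, 190, 253]… (length divides ord_343(162)).
Cycle type of π: 49×6 + 7×6 + 1×7; total 19 cycles.
19 cycles on 343: each ℓ→(−1)^(ℓ−1), product (−1)^324 = +1.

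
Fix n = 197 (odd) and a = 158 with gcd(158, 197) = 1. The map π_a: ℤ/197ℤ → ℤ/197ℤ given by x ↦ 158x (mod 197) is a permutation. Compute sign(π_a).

Orbit of 90 under x↦158x: [90, 36, 172, 187, 193, 156, 23]… (length divides ord_197(158)).
π_158 has 5 disjoint cycles with lengths [49, 49, 49, 49, 1] on {0,…,196}.
n − c = 197 − 5 = 192; sign = (−1)^192 = +1.
The Jacobi symbol (158|197) = +1 (Zolotarev) agrees.

+1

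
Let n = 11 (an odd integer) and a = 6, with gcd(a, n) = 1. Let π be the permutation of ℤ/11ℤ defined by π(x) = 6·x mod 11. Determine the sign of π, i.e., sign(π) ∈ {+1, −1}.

-1

Trace 9: π^k(9) = [9, 10, 5, 8, 4, 2, 1] for k=0..6.
Cycle lengths of π_6 on ℤ/11ℤ: [10, 1]; 2 cycles in total.
11 − 2 = 9 transpositions; sign(π) = (−1)^9 = -1.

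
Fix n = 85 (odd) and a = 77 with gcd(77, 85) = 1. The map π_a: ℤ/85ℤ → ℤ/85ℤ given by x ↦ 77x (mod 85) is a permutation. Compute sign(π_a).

Orbit of 1 under x↦77x: [1, 77, 64, 83, 16, 42, 4]… (length divides ord_85(77)).
Decompose π into cycles: lengths [8, 8, 8, 8, 8, 8, 8, 8, 8, 8, 4, 1] (12 cycles, including the fixed point 0).
85 − 12 = 73 transpositions; sign(π) = (−1)^73 = -1.
Via Zolotarev, sign(π_{77}) = (77|85) = -1.

-1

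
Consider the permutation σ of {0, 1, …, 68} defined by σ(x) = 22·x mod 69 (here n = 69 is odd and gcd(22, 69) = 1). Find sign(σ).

Start at x=22: 22 → 1 → 22 (one orbit).
36 cycles of lengths [2, 2, 2, 2, 2, 2, 2, 2, 2, 2, 2, 2, 2, 2, 2, 2, 2, 2, 2, 2, 2, 2, 2, 2, 2, 2, 2, 2, 2, 2, 2, 2, 2, 1, 1, 1].
Σ(ℓ_i−1) = 69−36 = 33; sign = (−1)^33 = -1.
Zolotarev: (22|69) = -1, matching the cycle-count sign.

-1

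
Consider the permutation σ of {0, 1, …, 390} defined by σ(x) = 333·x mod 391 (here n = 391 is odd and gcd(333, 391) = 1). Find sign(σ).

Orbit of 52 under x↦333x: [52, 112, 151, 235, 55, 329, 77]… (length divides ord_391(333)).
Cycle lengths of π_333 on ℤ/391ℤ: [176, 176, 22, 16, 1]; 5 cycles in total.
With 5 cycles on 391 points, sign = (−1)^{391−5} = +1.
(333|391)_J = +1 (Zolotarev's lemma cross-check).

+1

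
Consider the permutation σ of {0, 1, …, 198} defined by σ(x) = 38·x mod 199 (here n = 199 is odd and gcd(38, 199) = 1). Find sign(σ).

Orbit of 107 under x↦38x: [107, 86, 84, 8, 105, 10, 181]… (length divides ord_199(38)).
2 cycles of lengths [198, 1].
2 cycles on 199: each ℓ→(−1)^(ℓ−1), product (−1)^197 = -1.

-1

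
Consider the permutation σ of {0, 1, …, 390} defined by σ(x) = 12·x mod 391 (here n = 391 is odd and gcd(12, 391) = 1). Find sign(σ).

Trace 261: π^k(261) = [261, 4, 48, 185, 265, 52, 233] for k=0..6.
Decompose π into cycles: lengths [176, 176, 16, 11, 11, 1] (6 cycles, including the fixed point 0).
n − c = 391 − 6 = 385; sign = (−1)^385 = -1.
Check: (12/391) = -1 by Zolotarev.

-1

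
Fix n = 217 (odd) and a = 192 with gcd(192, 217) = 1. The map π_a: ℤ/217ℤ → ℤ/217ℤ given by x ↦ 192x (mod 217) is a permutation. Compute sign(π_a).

+1

Trace 1: π^k(1) = [1, 192, 191, 216, 25, 26] for k=0..5.
Decompose π into cycles: lengths [6, 6, 6, 6, 6, 6, 6, 6, 6, 6, 6, 6, 6, 6, 6, 6, 6, 6, 6, 6, 6, 6, 6, 6, 6, 6, 6, 6, 6, 6, 6, 6, 6, 6, 6, 6, 1] (37 cycles, including the fixed point 0).
n − c = 217 − 37 = 180; sign = (−1)^180 = +1.
Check: (192/217) = +1 by Zolotarev.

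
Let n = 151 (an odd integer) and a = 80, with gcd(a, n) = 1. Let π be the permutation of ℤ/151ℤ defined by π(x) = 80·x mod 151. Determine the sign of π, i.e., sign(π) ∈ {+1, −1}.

Trace 18: π^k(18) = [18, 81, 138, 17, 1, 80, 58] for k=0..6.
The orbit structure of x ↦ 80x mod 151: 3 orbits of sizes [75, 75, 1].
Σ(ℓ_i−1) = 151−3 = 148; sign = (−1)^148 = +1.
The Jacobi symbol (80|151) = +1 (Zolotarev) agrees.

+1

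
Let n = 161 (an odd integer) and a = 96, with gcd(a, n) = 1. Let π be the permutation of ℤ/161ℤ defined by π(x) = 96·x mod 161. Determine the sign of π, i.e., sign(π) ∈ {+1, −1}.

Trace 29: π^k(29) = [29, 47, 4, 62, 156, 3, 127] for k=0..6.
The orbit structure of x ↦ 96x mod 161: 6 orbits of sizes [66, 66, 11, 11, 6, 1].
161 − 6 = 155 transpositions; sign(π) = (−1)^155 = -1.
Check: (96/161) = -1 by Zolotarev.

-1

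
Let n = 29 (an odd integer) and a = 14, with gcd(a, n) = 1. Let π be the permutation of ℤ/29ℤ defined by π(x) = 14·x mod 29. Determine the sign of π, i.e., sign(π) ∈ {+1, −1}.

-1

Orbit of 16 under x↦14x: [16, 21, 4, 27, 1, 14, 22]… (length divides ord_29(14)).
π_14 has 2 disjoint cycles with lengths [28, 1] on {0,…,28}.
29 − 2 = 27 transpositions; sign(π) = (−1)^27 = -1.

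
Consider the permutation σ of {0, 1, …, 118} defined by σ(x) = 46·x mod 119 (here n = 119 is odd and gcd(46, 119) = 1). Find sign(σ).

Start at x=106: 106 → 116 → 100 → 78 → 18 → 114 → 8 → … (one orbit).
Cycle lengths of π_46 on ℤ/119ℤ: [48, 48, 16, 3, 3, 1]; 6 cycles in total.
With 6 cycles on 119 points, sign = (−1)^{119−6} = -1.

-1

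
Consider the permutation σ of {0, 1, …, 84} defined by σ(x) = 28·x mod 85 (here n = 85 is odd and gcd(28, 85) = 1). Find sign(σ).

Orbit of 59 under x↦28x: [59, 37, 16, 23, 49, 12, 81]… (length divides ord_85(28)).
π_28 has 7 disjoint cycles with lengths [16, 16, 16, 16, 16, 4, 1] on {0,…,84}.
Σ(ℓ_i−1) = 85−7 = 78; sign = (−1)^78 = +1.

+1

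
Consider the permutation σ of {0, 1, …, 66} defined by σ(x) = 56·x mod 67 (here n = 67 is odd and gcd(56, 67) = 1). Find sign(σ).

+1

Trace 6: π^k(6) = [6, 1, 56, 54, 9, 35, 17] for k=0..6.
π_56 has 3 disjoint cycles with lengths [33, 33, 1] on {0,…,66}.
sign(π) = (−1)^{n − #cycles} = (−1)^{67−3} = (−1)^64 = +1.
Check: (56/67) = +1 by Zolotarev.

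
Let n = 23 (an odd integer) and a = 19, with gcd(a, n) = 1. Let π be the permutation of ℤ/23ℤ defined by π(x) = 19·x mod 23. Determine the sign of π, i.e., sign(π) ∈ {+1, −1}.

Trace 16: π^k(16) = [16, 5, 3, 11, 2, 15, 9] for k=0..6.
Cycle type of π: 22 + 1; total 2 cycles.
sign(π) = (−1)^{n − #cycles} = (−1)^{23−2} = (−1)^21 = -1.
Check: (19/23) = -1 by Zolotarev.

-1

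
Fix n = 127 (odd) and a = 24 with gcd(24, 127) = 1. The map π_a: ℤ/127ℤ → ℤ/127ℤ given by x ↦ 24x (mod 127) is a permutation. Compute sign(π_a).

Start at x=126: 126 → 103 → 59 → 19 → 75 → 22 → 20 → … (one orbit).
Cycle lengths of π_24 on ℤ/127ℤ: [18, 18, 18, 18, 18, 18, 18, 1]; 8 cycles in total.
127 − 8 = 119 transpositions; sign(π) = (−1)^119 = -1.

-1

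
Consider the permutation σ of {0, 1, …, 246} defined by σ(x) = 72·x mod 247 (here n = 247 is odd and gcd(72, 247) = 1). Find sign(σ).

Orbit of 162 under x↦72x: [162, 55, 8, 82, 223, 1, 72]… (length divides ord_247(72)).
The orbit structure of x ↦ 72x mod 247: 9 orbits of sizes [36, 36, 36, 36, 36, 36, 18, 12, 1].
sign(π) = (−1)^{n − #cycles} = (−1)^{247−9} = (−1)^238 = +1.
Via Zolotarev, sign(π_{72}) = (72|247) = +1.

+1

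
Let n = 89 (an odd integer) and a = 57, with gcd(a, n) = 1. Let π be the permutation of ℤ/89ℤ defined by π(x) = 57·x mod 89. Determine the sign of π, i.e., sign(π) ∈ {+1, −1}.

+1

Start at x=4: 4 → 50 → 2 → 25 → 1 → 57 → 45 → … (one orbit).
Cycle type of π: 22×4 + 1; total 5 cycles.
n − c = 89 − 5 = 84; sign = (−1)^84 = +1.
The Jacobi symbol (57|89) = +1 (Zolotarev) agrees.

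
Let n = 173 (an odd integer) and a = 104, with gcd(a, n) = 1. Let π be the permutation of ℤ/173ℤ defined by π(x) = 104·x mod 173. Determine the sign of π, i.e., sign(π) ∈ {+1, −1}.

-1

Trace 139: π^k(139) = [139, 97, 54, 80, 16, 107, 56] for k=0..6.
Cycle lengths of π_104 on ℤ/173ℤ: [172, 1]; 2 cycles in total.
2 cycles on 173: each ℓ→(−1)^(ℓ−1), product (−1)^171 = -1.
Via Zolotarev, sign(π_{104}) = (104|173) = -1.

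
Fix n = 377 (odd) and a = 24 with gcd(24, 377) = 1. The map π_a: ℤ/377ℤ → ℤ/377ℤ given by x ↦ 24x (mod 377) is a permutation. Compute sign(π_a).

-1

Start at x=194: 194 → 132 → 152 → 255 → 88 → 227 → 170 → … (one orbit).
Cycle type of π: 84×4 + 12 + 7×4 + 1; total 10 cycles.
With 10 cycles on 377 points, sign = (−1)^{377−10} = -1.
(24|377)_J = -1 (Zolotarev's lemma cross-check).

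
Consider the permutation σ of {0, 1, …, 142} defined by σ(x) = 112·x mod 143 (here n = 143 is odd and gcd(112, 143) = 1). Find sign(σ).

+1

Start at x=103: 103 → 96 → 27 → 21 → 64 → 18 → 14 → … (one orbit).
Cycle type of π: 20×6 + 10 + 4×3 + 1; total 11 cycles.
n − c = 143 − 11 = 132; sign = (−1)^132 = +1.
Check: (112/143) = +1 by Zolotarev.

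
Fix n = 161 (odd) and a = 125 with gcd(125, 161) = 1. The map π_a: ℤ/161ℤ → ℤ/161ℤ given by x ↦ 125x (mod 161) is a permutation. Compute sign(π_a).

Orbit of 29 under x↦125x: [29, 83, 71, 20, 85, 160, 36]… (length divides ord_161(125)).
Decompose π into cycles: lengths [22, 22, 22, 22, 22, 22, 22, 2, 2, 2, 1] (11 cycles, including the fixed point 0).
With 11 cycles on 161 points, sign = (−1)^{161−11} = +1.
Via Zolotarev, sign(π_{125}) = (125|161) = +1.

+1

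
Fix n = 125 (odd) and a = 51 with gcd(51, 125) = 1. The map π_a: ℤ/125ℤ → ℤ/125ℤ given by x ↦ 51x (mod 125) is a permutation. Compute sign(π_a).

Orbit of 101 under x↦51x: [101, 26, 76, 1, 51]… (length divides ord_125(51)).
45 cycles of lengths [5, 5, 5, 5, 5, 5, 5, 5, 5, 5, 5, 5, 5, 5, 5, 5, 5, 5, 5, 5, 1, 1, 1, 1, 1, 1, 1, 1, 1, 1, 1, 1, 1, 1, 1, 1, 1, 1, 1, 1, 1, 1, 1, 1, 1].
n − c = 125 − 45 = 80; sign = (−1)^80 = +1.

+1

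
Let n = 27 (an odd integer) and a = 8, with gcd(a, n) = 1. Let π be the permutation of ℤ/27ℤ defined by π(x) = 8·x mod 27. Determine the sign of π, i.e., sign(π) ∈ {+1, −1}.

Orbit of 10 under x↦8x: [10, 26, 19, 17, 1, 8]… (length divides ord_27(8)).
Cycle type of π: 6×3 + 2×4 + 1; total 8 cycles.
8 cycles on 27: each ℓ→(−1)^(ℓ−1), product (−1)^19 = -1.
Via Zolotarev, sign(π_{8}) = (8|27) = -1.

-1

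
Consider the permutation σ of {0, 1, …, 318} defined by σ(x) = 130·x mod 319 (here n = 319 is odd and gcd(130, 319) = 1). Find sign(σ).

-1

Trace 38: π^k(38) = [38, 155, 53, 191, 267, 258, 45] for k=0..6.
Cycle type of π: 140×2 + 28 + 5×2 + 1; total 6 cycles.
Σ(ℓ_i−1) = 319−6 = 313; sign = (−1)^313 = -1.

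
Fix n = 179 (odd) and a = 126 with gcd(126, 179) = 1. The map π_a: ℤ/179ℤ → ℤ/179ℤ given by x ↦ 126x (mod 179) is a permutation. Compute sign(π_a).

+1

Start at x=68: 68 → 155 → 19 → 67 → 29 → 74 → 16 → … (one orbit).
Cycle type of π: 89×2 + 1; total 3 cycles.
n − c = 179 − 3 = 176; sign = (−1)^176 = +1.
(126|179)_J = +1 (Zolotarev's lemma cross-check).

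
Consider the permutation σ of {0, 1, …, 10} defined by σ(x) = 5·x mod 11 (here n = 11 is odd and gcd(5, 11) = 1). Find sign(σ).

+1

Trace 9: π^k(9) = [9, 1, 5, 3, 4] for k=0..4.
π_5 has 3 disjoint cycles with lengths [5, 5, 1] on {0,…,10}.
3 cycles on 11: each ℓ→(−1)^(ℓ−1), product (−1)^8 = +1.
(5|11)_J = +1 (Zolotarev's lemma cross-check).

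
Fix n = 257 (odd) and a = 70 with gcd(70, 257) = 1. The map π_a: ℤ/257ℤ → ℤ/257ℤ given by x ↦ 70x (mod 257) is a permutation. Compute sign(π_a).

+1

Orbit of 222 under x↦70x: [222, 120, 176, 241, 165, 242, 235]… (length divides ord_257(70)).
Cycle lengths of π_70 on ℤ/257ℤ: [64, 64, 64, 64, 1]; 5 cycles in total.
257 − 5 = 252 transpositions; sign(π) = (−1)^252 = +1.
Check: (70/257) = +1 by Zolotarev.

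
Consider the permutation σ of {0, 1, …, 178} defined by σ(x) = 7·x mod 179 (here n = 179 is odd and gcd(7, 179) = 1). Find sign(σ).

-1

Start at x=32: 32 → 45 → 136 → 57 → 41 → 108 → 40 → … (one orbit).
Cycle lengths of π_7 on ℤ/179ℤ: [178, 1]; 2 cycles in total.
With 2 cycles on 179 points, sign = (−1)^{179−2} = -1.
Check: (7/179) = -1 by Zolotarev.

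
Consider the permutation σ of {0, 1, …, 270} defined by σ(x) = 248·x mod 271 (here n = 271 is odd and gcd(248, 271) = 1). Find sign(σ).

+1

Orbit of 28 under x↦248x: [28, 169, 178, 242, 125, 106, 1]… (length divides ord_271(248)).
π_248 has 31 disjoint cycles with lengths [9, 9, 9, 9, 9, 9, 9, 9, 9, 9, 9, 9, 9, 9, 9, 9, 9, 9, 9, 9, 9, 9, 9, 9, 9, 9, 9, 9, 9, 9, 1] on {0,…,270}.
31 cycles on 271: each ℓ→(−1)^(ℓ−1), product (−1)^240 = +1.
(248|271)_J = +1 (Zolotarev's lemma cross-check).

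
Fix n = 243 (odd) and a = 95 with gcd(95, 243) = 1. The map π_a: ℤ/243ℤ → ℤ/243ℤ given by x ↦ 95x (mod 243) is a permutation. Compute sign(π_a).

-1

Trace 28: π^k(28) = [28, 230, 223, 44, 49, 38, 208] for k=0..6.
6 cycles of lengths [162, 54, 18, 6, 2, 1].
Σ(ℓ_i−1) = 243−6 = 237; sign = (−1)^237 = -1.
Via Zolotarev, sign(π_{95}) = (95|243) = -1.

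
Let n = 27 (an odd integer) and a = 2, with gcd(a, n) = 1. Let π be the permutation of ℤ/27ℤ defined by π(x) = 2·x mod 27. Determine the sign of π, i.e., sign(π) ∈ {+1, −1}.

-1

Orbit of 7 under x↦2x: [7, 14, 1, 2, 4, 8, 16]… (length divides ord_27(2)).
Decompose π into cycles: lengths [18, 6, 2, 1] (4 cycles, including the fixed point 0).
27 − 4 = 23 transpositions; sign(π) = (−1)^23 = -1.
Via Zolotarev, sign(π_{2}) = (2|27) = -1.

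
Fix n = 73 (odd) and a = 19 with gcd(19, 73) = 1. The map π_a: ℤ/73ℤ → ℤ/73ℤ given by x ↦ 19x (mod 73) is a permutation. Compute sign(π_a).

+1

Start at x=67: 67 → 32 → 24 → 18 → 50 → 1 → 19 → … (one orbit).
Cycle lengths of π_19 on ℤ/73ℤ: [36, 36, 1]; 3 cycles in total.
Σ(ℓ_i−1) = 73−3 = 70; sign = (−1)^70 = +1.
Via Zolotarev, sign(π_{19}) = (19|73) = +1.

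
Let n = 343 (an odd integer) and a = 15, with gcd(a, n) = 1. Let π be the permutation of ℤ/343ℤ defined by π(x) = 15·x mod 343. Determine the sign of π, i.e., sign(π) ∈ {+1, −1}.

Trace 183: π^k(183) = [183, 1, 15, 225, 288, 204, 316] for k=0..6.
Decompose π into cycles: lengths [49, 49, 49, 49, 49, 49, 7, 7, 7, 7, 7, 7, 1, 1, 1, 1, 1, 1, 1] (19 cycles, including the fixed point 0).
Σ(ℓ_i−1) = 343−19 = 324; sign = (−1)^324 = +1.
Via Zolotarev, sign(π_{15}) = (15|343) = +1.

+1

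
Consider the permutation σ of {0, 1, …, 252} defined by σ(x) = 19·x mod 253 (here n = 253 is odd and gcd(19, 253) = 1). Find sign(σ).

+1

Trace 192: π^k(192) = [192, 106, 243, 63, 185, 226, 246] for k=0..6.
π_19 has 5 disjoint cycles with lengths [110, 110, 22, 10, 1] on {0,…,252}.
253 − 5 = 248 transpositions; sign(π) = (−1)^248 = +1.
(19|253)_J = +1 (Zolotarev's lemma cross-check).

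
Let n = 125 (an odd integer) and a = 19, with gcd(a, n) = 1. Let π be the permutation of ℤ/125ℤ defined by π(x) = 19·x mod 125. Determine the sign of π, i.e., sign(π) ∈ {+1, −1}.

+1

Orbit of 44 under x↦19x: [44, 86, 9, 46, 124, 106, 14]… (length divides ord_125(19)).
The orbit structure of x ↦ 19x mod 125: 7 orbits of sizes [50, 50, 10, 10, 2, 2, 1].
With 7 cycles on 125 points, sign = (−1)^{125−7} = +1.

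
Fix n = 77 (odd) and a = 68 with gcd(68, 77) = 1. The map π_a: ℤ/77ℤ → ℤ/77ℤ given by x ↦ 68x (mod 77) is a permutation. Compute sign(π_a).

+1

Orbit of 1 under x↦68x: [1, 68, 4, 41, 16, 10, 64]… (length divides ord_77(68)).
Cycle type of π: 30×2 + 10 + 6 + 1; total 5 cycles.
77 − 5 = 72 transpositions; sign(π) = (−1)^72 = +1.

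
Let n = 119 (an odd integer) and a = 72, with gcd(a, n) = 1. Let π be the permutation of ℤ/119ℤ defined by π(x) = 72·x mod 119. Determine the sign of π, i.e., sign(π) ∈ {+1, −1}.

+1

Trace 72: π^k(72) = [72, 67, 64, 86, 4, 50, 30] for k=0..6.
15 cycles of lengths [12, 12, 12, 12, 12, 12, 12, 12, 4, 4, 4, 4, 3, 3, 1].
n − c = 119 − 15 = 104; sign = (−1)^104 = +1.
Zolotarev: (72|119) = +1, matching the cycle-count sign.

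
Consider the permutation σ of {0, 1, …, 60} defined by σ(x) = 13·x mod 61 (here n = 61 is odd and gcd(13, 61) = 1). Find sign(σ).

Trace 13: π^k(13) = [13, 47, 1] for k=0..2.
Decompose π into cycles: lengths [3, 3, 3, 3, 3, 3, 3, 3, 3, 3, 3, 3, 3, 3, 3, 3, 3, 3, 3, 3, 1] (21 cycles, including the fixed point 0).
sign(π) = (−1)^{n − #cycles} = (−1)^{61−21} = (−1)^40 = +1.
The Jacobi symbol (13|61) = +1 (Zolotarev) agrees.

+1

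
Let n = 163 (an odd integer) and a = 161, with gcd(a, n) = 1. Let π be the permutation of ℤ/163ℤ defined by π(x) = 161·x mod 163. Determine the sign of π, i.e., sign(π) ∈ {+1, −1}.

Start at x=14: 14 → 135 → 56 → 51 → 61 → 41 → 81 → … (one orbit).
Decompose π into cycles: lengths [81, 81, 1] (3 cycles, including the fixed point 0).
3 cycles on 163: each ℓ→(−1)^(ℓ−1), product (−1)^160 = +1.
Via Zolotarev, sign(π_{161}) = (161|163) = +1.

+1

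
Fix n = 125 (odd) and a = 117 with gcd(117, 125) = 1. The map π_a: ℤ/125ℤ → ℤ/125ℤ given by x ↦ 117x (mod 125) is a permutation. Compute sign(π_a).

-1

Orbit of 117 under x↦117x: [117, 64, 113, 96, 107, 19, 98]… (length divides ord_125(117)).
Decompose π into cycles: lengths [100, 20, 4, 1] (4 cycles, including the fixed point 0).
sign(π) = (−1)^{n − #cycles} = (−1)^{125−4} = (−1)^121 = -1.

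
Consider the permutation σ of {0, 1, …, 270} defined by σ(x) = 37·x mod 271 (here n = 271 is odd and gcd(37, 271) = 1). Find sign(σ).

+1

Trace 35: π^k(35) = [35, 211, 219, 244, 85, 164, 106] for k=0..6.
The orbit structure of x ↦ 37x mod 271: 3 orbits of sizes [135, 135, 1].
3 cycles on 271: each ℓ→(−1)^(ℓ−1), product (−1)^268 = +1.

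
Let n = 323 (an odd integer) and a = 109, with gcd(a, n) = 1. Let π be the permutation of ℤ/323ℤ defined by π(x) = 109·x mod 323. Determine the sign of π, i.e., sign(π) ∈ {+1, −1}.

Start at x=12: 12 → 16 → 129 → 172 → 14 → 234 → 312 → … (one orbit).
Cycle lengths of π_109 on ℤ/323ℤ: [144, 144, 18, 16, 1]; 5 cycles in total.
323 − 5 = 318 transpositions; sign(π) = (−1)^318 = +1.
Zolotarev: (109|323) = +1, matching the cycle-count sign.

+1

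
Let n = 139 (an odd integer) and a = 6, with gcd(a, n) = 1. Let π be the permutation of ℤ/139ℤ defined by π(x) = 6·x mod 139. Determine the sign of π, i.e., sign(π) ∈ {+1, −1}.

+1

Start at x=106: 106 → 80 → 63 → 100 → 44 → 125 → 55 → … (one orbit).
Cycle lengths of π_6 on ℤ/139ℤ: [23, 23, 23, 23, 23, 23, 1]; 7 cycles in total.
With 7 cycles on 139 points, sign = (−1)^{139−7} = +1.
Via Zolotarev, sign(π_{6}) = (6|139) = +1.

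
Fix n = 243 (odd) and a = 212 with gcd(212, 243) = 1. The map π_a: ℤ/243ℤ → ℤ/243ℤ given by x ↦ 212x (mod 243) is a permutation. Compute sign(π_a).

Start at x=5: 5 → 88 → 188 → 4 → 119 → 199 → 149 → … (one orbit).
The orbit structure of x ↦ 212x mod 243: 6 orbits of sizes [162, 54, 18, 6, 2, 1].
n − c = 243 − 6 = 237; sign = (−1)^237 = -1.
(212|243)_J = -1 (Zolotarev's lemma cross-check).

-1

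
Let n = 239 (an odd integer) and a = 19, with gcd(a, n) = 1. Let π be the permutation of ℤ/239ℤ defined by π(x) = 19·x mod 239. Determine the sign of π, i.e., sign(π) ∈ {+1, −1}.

-1

Orbit of 120 under x↦19x: [120, 129, 61, 203, 33, 149, 202]… (length divides ord_239(19)).
2 cycles of lengths [238, 1].
sign(π) = (−1)^{n − #cycles} = (−1)^{239−2} = (−1)^237 = -1.
Via Zolotarev, sign(π_{19}) = (19|239) = -1.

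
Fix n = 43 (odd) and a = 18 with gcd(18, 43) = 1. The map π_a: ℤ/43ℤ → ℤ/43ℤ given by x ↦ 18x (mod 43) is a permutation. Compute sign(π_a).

Trace 11: π^k(11) = [11, 26, 38, 39, 14, 37, 21] for k=0..6.
2 cycles of lengths [42, 1].
43 − 2 = 41 transpositions; sign(π) = (−1)^41 = -1.
Zolotarev: (18|43) = -1, matching the cycle-count sign.

-1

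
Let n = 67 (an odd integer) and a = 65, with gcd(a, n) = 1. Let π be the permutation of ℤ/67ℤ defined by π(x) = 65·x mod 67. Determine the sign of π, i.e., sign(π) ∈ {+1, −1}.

Trace 23: π^k(23) = [23, 21, 25, 17, 33, 1, 65] for k=0..6.
Cycle type of π: 33×2 + 1; total 3 cycles.
sign(π) = (−1)^{n − #cycles} = (−1)^{67−3} = (−1)^64 = +1.

+1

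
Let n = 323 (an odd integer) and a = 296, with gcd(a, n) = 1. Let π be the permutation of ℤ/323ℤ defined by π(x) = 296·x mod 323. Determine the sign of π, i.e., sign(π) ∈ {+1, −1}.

-1

Trace 315: π^k(315) = [315, 216, 305, 163, 121, 286, 30] for k=0..6.
Decompose π into cycles: lengths [48, 48, 48, 48, 48, 48, 16, 3, 3, 3, 3, 3, 3, 1] (14 cycles, including the fixed point 0).
323 − 14 = 309 transpositions; sign(π) = (−1)^309 = -1.
(296|323)_J = -1 (Zolotarev's lemma cross-check).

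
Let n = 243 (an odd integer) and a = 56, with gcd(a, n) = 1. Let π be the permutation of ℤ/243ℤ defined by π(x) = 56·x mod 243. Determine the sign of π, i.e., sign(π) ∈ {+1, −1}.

Start at x=233: 233 → 169 → 230 → 1 → 56 → 220 → 170 → … (one orbit).
Cycle lengths of π_56 on ℤ/243ℤ: [162, 54, 18, 6, 2, 1]; 6 cycles in total.
6 cycles on 243: each ℓ→(−1)^(ℓ−1), product (−1)^237 = -1.
Check: (56/243) = -1 by Zolotarev.

-1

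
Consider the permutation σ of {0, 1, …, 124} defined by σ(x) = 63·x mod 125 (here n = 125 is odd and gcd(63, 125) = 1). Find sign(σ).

-1

Start at x=109: 109 → 117 → 121 → 123 → 124 → 62 → 31 → … (one orbit).
Cycle lengths of π_63 on ℤ/125ℤ: [100, 20, 4, 1]; 4 cycles in total.
125 − 4 = 121 transpositions; sign(π) = (−1)^121 = -1.
Via Zolotarev, sign(π_{63}) = (63|125) = -1.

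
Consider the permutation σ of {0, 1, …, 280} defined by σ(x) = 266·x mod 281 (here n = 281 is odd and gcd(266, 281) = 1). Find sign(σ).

Trace 176: π^k(176) = [176, 170, 260, 34, 52, 63, 179] for k=0..6.
2 cycles of lengths [280, 1].
Σ(ℓ_i−1) = 281−2 = 279; sign = (−1)^279 = -1.

-1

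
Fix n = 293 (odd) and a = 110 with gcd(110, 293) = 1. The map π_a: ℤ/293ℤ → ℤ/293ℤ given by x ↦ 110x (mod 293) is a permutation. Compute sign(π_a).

-1

Orbit of 91 under x↦110x: [91, 48, 6, 74, 229, 285, 292]… (length divides ord_293(110)).
Cycle lengths of π_110 on ℤ/293ℤ: [292, 1]; 2 cycles in total.
293 − 2 = 291 transpositions; sign(π) = (−1)^291 = -1.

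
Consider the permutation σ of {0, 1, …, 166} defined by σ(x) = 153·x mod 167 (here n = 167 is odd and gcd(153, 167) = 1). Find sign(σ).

Start at x=87: 87 → 118 → 18 → 82 → 21 → 40 → 108 → … (one orbit).
π_153 has 2 disjoint cycles with lengths [166, 1] on {0,…,166}.
167 − 2 = 165 transpositions; sign(π) = (−1)^165 = -1.
Zolotarev: (153|167) = -1, matching the cycle-count sign.

-1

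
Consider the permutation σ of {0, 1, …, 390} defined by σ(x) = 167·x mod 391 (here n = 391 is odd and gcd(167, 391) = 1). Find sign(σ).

-1

Trace 144: π^k(144) = [144, 197, 55, 192, 2, 334, 256] for k=0..6.
Cycle lengths of π_167 on ℤ/391ℤ: [176, 176, 16, 11, 11, 1]; 6 cycles in total.
With 6 cycles on 391 points, sign = (−1)^{391−6} = -1.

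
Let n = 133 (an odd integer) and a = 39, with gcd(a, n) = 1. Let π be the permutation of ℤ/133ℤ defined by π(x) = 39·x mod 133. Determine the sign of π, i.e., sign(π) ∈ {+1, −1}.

Start at x=39: 39 → 58 → 1 → 39 (one orbit).
Cycle lengths of π_39 on ℤ/133ℤ: [3, 3, 3, 3, 3, 3, 3, 3, 3, 3, 3, 3, 3, 3, 3, 3, 3, 3, 3, 3, 3, 3, 3, 3, 3, 3, 3, 3, 3, 3, 3, 3, 3, 3, 3, 3, 3, 3, 1, 1, 1, 1, 1, 1, 1, 1, 1, 1, 1, 1, 1, 1, 1, 1, 1, 1, 1]; 57 cycles in total.
sign(π) = (−1)^{n − #cycles} = (−1)^{133−57} = (−1)^76 = +1.

+1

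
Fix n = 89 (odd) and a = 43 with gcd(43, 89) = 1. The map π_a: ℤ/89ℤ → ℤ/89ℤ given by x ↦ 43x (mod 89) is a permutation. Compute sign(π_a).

Orbit of 86 under x↦43x: [86, 49, 60, 88, 46, 20, 59]… (length divides ord_89(43)).
The orbit structure of x ↦ 43x mod 89: 2 orbits of sizes [88, 1].
n − c = 89 − 2 = 87; sign = (−1)^87 = -1.
The Jacobi symbol (43|89) = -1 (Zolotarev) agrees.

-1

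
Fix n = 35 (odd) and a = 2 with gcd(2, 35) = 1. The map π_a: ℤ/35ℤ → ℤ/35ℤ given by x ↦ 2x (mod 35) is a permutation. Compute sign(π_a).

-1

Start at x=32: 32 → 29 → 23 → 11 → 22 → 9 → 18 → … (one orbit).
The orbit structure of x ↦ 2x mod 35: 6 orbits of sizes [12, 12, 4, 3, 3, 1].
6 cycles on 35: each ℓ→(−1)^(ℓ−1), product (−1)^29 = -1.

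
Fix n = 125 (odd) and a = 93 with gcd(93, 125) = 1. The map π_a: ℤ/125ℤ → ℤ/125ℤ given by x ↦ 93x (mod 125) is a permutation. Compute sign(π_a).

Orbit of 51 under x↦93x: [51, 118, 99, 82, 1, 93, 24]… (length divides ord_125(93)).
The orbit structure of x ↦ 93x mod 125: 12 orbits of sizes [20, 20, 20, 20, 20, 4, 4, 4, 4, 4, 4, 1].
n − c = 125 − 12 = 113; sign = (−1)^113 = -1.

-1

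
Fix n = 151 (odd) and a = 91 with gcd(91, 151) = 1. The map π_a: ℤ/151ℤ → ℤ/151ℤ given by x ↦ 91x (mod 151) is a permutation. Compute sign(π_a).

+1

Start at x=91: 91 → 127 → 81 → 123 → 19 → 68 → 148 → … (one orbit).
Cycle lengths of π_91 on ℤ/151ℤ: [25, 25, 25, 25, 25, 25, 1]; 7 cycles in total.
n − c = 151 − 7 = 144; sign = (−1)^144 = +1.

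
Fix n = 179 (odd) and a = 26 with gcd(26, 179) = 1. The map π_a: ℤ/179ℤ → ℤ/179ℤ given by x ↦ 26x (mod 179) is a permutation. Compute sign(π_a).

Orbit of 152 under x↦26x: [152, 14, 6, 156, 118, 25, 113]… (length divides ord_179(26)).
π_26 has 2 disjoint cycles with lengths [178, 1] on {0,…,178}.
2 cycles on 179: each ℓ→(−1)^(ℓ−1), product (−1)^177 = -1.

-1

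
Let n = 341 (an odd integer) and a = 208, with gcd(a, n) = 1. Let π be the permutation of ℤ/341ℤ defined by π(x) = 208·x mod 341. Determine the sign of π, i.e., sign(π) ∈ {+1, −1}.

+1

Start at x=188: 188 → 230 → 100 → 340 → 133 → 43 → 78 → … (one orbit).
Cycle lengths of π_208 on ℤ/341ℤ: [30, 30, 30, 30, 30, 30, 30, 30, 30, 30, 30, 2, 2, 2, 2, 2, 1]; 17 cycles in total.
With 17 cycles on 341 points, sign = (−1)^{341−17} = +1.
Check: (208/341) = +1 by Zolotarev.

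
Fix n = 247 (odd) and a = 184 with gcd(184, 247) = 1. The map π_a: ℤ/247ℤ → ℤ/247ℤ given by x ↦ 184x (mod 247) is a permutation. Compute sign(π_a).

+1

Start at x=101: 101 → 59 → 235 → 15 → 43 → 8 → 237 → … (one orbit).
9 cycles of lengths [36, 36, 36, 36, 36, 36, 18, 12, 1].
n − c = 247 − 9 = 238; sign = (−1)^238 = +1.
Check: (184/247) = +1 by Zolotarev.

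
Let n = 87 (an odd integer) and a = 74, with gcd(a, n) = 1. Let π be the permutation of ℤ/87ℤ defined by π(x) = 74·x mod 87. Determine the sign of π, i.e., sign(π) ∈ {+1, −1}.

-1

Orbit of 59 under x↦74x: [59, 16, 53, 7, 83, 52, 20]… (length divides ord_87(74)).
Decompose π into cycles: lengths [14, 14, 14, 14, 7, 7, 7, 7, 2, 1] (10 cycles, including the fixed point 0).
With 10 cycles on 87 points, sign = (−1)^{87−10} = -1.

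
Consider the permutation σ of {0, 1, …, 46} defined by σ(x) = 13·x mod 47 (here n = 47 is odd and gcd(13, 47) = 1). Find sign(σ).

Trace 40: π^k(40) = [40, 3, 39, 37, 11, 2, 26] for k=0..6.
Cycle lengths of π_13 on ℤ/47ℤ: [46, 1]; 2 cycles in total.
n − c = 47 − 2 = 45; sign = (−1)^45 = -1.
The Jacobi symbol (13|47) = -1 (Zolotarev) agrees.

-1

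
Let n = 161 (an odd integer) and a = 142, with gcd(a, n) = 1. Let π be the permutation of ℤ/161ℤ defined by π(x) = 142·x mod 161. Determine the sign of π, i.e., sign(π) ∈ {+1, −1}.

+1

Start at x=64: 64 → 72 → 81 → 71 → 100 → 32 → 36 → … (one orbit).
π_142 has 9 disjoint cycles with lengths [33, 33, 33, 33, 11, 11, 3, 3, 1] on {0,…,160}.
9 cycles on 161: each ℓ→(−1)^(ℓ−1), product (−1)^152 = +1.
Via Zolotarev, sign(π_{142}) = (142|161) = +1.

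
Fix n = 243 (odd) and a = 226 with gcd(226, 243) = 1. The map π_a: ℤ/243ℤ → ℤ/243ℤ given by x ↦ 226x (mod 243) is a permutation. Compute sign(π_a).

Start at x=37: 37 → 100 → 1 → 226 → 46 → 190 → 172 → … (one orbit).
The orbit structure of x ↦ 226x mod 243: 27 orbits of sizes [27, 27, 27, 27, 27, 27, 9, 9, 9, 9, 9, 9, 3, 3, 3, 3, 3, 3, 1, 1, 1, 1, 1, 1, 1, 1, 1].
Σ(ℓ_i−1) = 243−27 = 216; sign = (−1)^216 = +1.

+1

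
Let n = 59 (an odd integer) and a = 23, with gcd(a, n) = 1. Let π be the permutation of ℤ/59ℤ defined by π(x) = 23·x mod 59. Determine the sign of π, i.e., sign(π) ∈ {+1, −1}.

-1

Trace 38: π^k(38) = [38, 48, 42, 22, 34, 15, 50] for k=0..6.
π_23 has 2 disjoint cycles with lengths [58, 1] on {0,…,58}.
Σ(ℓ_i−1) = 59−2 = 57; sign = (−1)^57 = -1.
(23|59)_J = -1 (Zolotarev's lemma cross-check).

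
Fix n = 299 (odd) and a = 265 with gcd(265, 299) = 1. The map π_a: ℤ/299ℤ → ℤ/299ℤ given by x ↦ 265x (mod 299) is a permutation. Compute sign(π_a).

-1

Trace 164: π^k(164) = [164, 105, 18, 285, 177, 261, 96] for k=0..6.
12 cycles of lengths [44, 44, 44, 44, 44, 44, 11, 11, 4, 4, 4, 1].
Σ(ℓ_i−1) = 299−12 = 287; sign = (−1)^287 = -1.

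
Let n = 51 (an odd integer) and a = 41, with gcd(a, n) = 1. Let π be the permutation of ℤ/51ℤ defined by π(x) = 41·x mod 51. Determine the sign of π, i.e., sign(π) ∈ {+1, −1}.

Trace 44: π^k(44) = [44, 19, 14, 13, 23, 25, 5] for k=0..6.
The orbit structure of x ↦ 41x mod 51: 5 orbits of sizes [16, 16, 16, 2, 1].
sign(π) = (−1)^{n − #cycles} = (−1)^{51−5} = (−1)^46 = +1.

+1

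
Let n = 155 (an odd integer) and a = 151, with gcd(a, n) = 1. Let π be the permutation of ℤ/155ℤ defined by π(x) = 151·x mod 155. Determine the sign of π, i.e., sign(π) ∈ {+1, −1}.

Start at x=101: 101 → 61 → 66 → 46 → 126 → 116 → 1 → … (one orbit).
The orbit structure of x ↦ 151x mod 155: 20 orbits of sizes [10, 10, 10, 10, 10, 10, 10, 10, 10, 10, 10, 10, 10, 10, 10, 1, 1, 1, 1, 1].
Σ(ℓ_i−1) = 155−20 = 135; sign = (−1)^135 = -1.
Via Zolotarev, sign(π_{151}) = (151|155) = -1.

-1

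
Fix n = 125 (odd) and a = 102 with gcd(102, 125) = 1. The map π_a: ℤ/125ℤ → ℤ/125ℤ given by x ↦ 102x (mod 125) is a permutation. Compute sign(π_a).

Start at x=92: 92 → 9 → 43 → 11 → 122 → 69 → 38 → … (one orbit).
4 cycles of lengths [100, 20, 4, 1].
4 cycles on 125: each ℓ→(−1)^(ℓ−1), product (−1)^121 = -1.

-1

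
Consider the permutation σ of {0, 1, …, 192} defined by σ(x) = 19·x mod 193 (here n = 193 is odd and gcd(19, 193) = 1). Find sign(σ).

-1

Trace 151: π^k(151) = [151, 167, 85, 71, 191, 155, 50] for k=0..6.
The orbit structure of x ↦ 19x mod 193: 2 orbits of sizes [192, 1].
193 − 2 = 191 transpositions; sign(π) = (−1)^191 = -1.
Zolotarev: (19|193) = -1, matching the cycle-count sign.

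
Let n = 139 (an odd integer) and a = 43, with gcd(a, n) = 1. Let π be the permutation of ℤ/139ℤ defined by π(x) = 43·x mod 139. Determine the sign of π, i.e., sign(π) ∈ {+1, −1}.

-1

Start at x=1: 1 → 43 → 42 → 138 → 96 → 97 → 1 (one orbit).
Cycle type of π: 6×23 + 1; total 24 cycles.
139 − 24 = 115 transpositions; sign(π) = (−1)^115 = -1.
Check: (43/139) = -1 by Zolotarev.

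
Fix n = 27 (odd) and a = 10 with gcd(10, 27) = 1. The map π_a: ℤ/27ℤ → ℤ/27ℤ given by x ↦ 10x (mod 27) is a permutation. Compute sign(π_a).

+1

Trace 19: π^k(19) = [19, 1, 10] for k=0..2.
The orbit structure of x ↦ 10x mod 27: 15 orbits of sizes [3, 3, 3, 3, 3, 3, 1, 1, 1, 1, 1, 1, 1, 1, 1].
With 15 cycles on 27 points, sign = (−1)^{27−15} = +1.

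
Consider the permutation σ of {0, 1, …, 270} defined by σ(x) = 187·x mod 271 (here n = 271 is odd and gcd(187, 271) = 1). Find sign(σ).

+1

Orbit of 187 under x↦187x: [187, 10, 244, 100, 1]… (length divides ord_271(187)).
The orbit structure of x ↦ 187x mod 271: 55 orbits of sizes [5, 5, 5, 5, 5, 5, 5, 5, 5, 5, 5, 5, 5, 5, 5, 5, 5, 5, 5, 5, 5, 5, 5, 5, 5, 5, 5, 5, 5, 5, 5, 5, 5, 5, 5, 5, 5, 5, 5, 5, 5, 5, 5, 5, 5, 5, 5, 5, 5, 5, 5, 5, 5, 5, 1].
55 cycles on 271: each ℓ→(−1)^(ℓ−1), product (−1)^216 = +1.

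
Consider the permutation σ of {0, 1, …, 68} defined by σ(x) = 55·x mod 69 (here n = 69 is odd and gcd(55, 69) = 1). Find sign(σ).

+1

Orbit of 55 under x↦55x: [55, 58, 16, 52, 31, 49, 4]… (length divides ord_69(55)).
9 cycles of lengths [11, 11, 11, 11, 11, 11, 1, 1, 1].
With 9 cycles on 69 points, sign = (−1)^{69−9} = +1.
The Jacobi symbol (55|69) = +1 (Zolotarev) agrees.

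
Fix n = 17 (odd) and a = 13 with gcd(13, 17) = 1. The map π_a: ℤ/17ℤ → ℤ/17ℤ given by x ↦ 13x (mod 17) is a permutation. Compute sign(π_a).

Trace 16: π^k(16) = [16, 4, 1, 13] for k=0..3.
The orbit structure of x ↦ 13x mod 17: 5 orbits of sizes [4, 4, 4, 4, 1].
5 cycles on 17: each ℓ→(−1)^(ℓ−1), product (−1)^12 = +1.
Zolotarev: (13|17) = +1, matching the cycle-count sign.

+1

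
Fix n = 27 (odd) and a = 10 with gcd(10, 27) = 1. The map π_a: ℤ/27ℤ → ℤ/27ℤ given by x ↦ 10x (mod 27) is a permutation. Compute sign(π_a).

+1

Orbit of 19 under x↦10x: [19, 1, 10]… (length divides ord_27(10)).
Decompose π into cycles: lengths [3, 3, 3, 3, 3, 3, 1, 1, 1, 1, 1, 1, 1, 1, 1] (15 cycles, including the fixed point 0).
With 15 cycles on 27 points, sign = (−1)^{27−15} = +1.
(10|27)_J = +1 (Zolotarev's lemma cross-check).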